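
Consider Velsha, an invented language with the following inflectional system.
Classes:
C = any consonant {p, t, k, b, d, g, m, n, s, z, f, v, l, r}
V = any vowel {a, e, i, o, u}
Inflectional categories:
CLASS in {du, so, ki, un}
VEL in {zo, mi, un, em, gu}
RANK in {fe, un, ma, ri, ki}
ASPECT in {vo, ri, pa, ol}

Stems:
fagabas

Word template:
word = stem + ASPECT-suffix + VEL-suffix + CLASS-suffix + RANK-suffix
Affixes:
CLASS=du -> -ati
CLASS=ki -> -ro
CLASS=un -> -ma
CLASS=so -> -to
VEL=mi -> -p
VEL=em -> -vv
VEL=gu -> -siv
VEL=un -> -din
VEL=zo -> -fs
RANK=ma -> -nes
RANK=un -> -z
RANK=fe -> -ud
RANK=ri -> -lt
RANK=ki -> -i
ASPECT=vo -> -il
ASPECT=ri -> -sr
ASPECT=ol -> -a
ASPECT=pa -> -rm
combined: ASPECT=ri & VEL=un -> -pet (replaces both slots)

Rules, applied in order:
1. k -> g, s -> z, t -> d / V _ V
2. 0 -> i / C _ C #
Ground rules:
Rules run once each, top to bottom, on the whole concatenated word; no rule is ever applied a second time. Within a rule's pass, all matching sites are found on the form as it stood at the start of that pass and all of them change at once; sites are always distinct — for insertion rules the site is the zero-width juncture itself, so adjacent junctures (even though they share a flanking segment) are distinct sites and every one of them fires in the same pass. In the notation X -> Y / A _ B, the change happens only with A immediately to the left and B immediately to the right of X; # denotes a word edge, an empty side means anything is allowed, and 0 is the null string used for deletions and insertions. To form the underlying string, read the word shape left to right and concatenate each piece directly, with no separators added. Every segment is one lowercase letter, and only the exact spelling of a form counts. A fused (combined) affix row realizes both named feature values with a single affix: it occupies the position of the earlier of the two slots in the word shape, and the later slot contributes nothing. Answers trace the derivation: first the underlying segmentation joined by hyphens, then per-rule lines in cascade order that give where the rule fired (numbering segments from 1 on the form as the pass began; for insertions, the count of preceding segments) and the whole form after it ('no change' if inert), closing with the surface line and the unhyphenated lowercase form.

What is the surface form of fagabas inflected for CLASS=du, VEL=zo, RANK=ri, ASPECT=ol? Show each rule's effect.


underlying: fagabas-a-fs-ati-lt
1. k -> g, s -> z, t -> d / V _ V: fires at position(s) 7, 12: fagabazafsadilt
2. 0 -> i / C _ C #: inserts after position(s) 14: fagabazafsadilit
surface: fagabazafsadilit


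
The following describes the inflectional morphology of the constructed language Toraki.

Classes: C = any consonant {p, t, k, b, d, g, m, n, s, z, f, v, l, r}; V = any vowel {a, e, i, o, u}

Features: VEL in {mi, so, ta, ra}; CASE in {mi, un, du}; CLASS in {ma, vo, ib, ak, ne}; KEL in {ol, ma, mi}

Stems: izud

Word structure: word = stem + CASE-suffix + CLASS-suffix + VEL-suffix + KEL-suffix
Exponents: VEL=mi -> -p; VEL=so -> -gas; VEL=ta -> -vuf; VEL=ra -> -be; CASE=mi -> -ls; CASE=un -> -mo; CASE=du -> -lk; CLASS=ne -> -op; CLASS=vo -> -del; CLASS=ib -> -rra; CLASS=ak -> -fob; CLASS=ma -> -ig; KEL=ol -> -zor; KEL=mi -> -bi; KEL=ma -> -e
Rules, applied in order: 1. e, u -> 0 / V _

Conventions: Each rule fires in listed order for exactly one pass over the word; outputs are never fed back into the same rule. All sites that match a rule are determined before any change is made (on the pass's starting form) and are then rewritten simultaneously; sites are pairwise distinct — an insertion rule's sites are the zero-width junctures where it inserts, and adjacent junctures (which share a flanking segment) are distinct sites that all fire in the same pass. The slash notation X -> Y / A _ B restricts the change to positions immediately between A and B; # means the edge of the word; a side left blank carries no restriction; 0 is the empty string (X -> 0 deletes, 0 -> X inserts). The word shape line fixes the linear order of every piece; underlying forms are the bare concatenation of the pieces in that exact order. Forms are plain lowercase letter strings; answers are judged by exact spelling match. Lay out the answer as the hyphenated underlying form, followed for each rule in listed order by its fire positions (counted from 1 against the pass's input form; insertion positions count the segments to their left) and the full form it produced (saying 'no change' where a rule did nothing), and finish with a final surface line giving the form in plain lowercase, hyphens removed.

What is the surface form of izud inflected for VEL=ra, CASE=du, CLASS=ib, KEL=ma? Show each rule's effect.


underlying: izud-lk-rra-be-e
1. e, u -> 0 / V _: fires at position(s) 12: izudlkrrabe
surface: izudlkrrabe


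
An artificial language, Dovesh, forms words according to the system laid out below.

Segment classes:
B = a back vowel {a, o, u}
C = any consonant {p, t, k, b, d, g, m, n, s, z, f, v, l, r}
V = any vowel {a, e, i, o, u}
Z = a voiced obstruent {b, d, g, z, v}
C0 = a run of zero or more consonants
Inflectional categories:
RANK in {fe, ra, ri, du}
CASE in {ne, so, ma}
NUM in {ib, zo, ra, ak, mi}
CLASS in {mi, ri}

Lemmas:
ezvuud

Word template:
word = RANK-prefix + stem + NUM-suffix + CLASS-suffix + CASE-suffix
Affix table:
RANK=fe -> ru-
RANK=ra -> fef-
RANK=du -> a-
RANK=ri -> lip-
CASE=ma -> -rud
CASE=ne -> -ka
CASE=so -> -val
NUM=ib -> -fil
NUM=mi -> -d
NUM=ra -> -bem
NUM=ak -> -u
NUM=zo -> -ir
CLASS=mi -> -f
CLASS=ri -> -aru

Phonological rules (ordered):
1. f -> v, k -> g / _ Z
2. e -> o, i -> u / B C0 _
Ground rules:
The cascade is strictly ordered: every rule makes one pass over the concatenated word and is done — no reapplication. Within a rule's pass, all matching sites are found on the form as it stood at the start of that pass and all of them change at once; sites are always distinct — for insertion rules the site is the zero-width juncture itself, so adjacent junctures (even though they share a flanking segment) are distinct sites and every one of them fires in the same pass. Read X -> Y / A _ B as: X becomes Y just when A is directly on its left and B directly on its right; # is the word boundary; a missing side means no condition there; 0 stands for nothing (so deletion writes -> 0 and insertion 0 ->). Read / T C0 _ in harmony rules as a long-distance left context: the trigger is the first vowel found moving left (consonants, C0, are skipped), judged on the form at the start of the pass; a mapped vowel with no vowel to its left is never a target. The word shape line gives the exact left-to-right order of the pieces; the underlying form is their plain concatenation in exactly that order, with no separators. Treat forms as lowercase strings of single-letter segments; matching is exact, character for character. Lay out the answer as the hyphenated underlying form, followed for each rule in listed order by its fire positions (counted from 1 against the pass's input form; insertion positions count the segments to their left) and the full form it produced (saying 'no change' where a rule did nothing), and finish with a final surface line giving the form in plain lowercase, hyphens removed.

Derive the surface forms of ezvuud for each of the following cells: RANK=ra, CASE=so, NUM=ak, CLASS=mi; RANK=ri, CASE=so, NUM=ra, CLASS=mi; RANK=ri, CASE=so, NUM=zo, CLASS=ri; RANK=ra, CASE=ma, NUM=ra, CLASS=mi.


cell RANK=ra, CASE=so, NUM=ak, CLASS=mi:
underlying: fef-ezvuud-u-f-val
1. f -> v, k -> g / _ Z: fires at position(s) 11: fefezvuuduvval
2. e -> o, i -> u / B C0 _: no change
surface: fefezvuuduvval

cell RANK=ri, CASE=so, NUM=ra, CLASS=mi:
underlying: lip-ezvuud-bem-f-val
1. f -> v, k -> g / _ Z: fires at position(s) 13: lipezvuudbemvval
2. e -> o, i -> u / B C0 _: fires at position(s) 11: lipezvuudbomvval
surface: lipezvuudbomvval

cell RANK=ri, CASE=so, NUM=zo, CLASS=ri:
underlying: lip-ezvuud-ir-aru-val
1. f -> v, k -> g / _ Z: no change
2. e -> o, i -> u / B C0 _: fires at position(s) 10: lipezvuuduraruval
surface: lipezvuuduraruval

cell RANK=ra, CASE=ma, NUM=ra, CLASS=mi:
underlying: fef-ezvuud-bem-f-rud
1. f -> v, k -> g / _ Z: no change
2. e -> o, i -> u / B C0 _: fires at position(s) 11: fefezvuudbomfrud
surface: fefezvuudbomfrud


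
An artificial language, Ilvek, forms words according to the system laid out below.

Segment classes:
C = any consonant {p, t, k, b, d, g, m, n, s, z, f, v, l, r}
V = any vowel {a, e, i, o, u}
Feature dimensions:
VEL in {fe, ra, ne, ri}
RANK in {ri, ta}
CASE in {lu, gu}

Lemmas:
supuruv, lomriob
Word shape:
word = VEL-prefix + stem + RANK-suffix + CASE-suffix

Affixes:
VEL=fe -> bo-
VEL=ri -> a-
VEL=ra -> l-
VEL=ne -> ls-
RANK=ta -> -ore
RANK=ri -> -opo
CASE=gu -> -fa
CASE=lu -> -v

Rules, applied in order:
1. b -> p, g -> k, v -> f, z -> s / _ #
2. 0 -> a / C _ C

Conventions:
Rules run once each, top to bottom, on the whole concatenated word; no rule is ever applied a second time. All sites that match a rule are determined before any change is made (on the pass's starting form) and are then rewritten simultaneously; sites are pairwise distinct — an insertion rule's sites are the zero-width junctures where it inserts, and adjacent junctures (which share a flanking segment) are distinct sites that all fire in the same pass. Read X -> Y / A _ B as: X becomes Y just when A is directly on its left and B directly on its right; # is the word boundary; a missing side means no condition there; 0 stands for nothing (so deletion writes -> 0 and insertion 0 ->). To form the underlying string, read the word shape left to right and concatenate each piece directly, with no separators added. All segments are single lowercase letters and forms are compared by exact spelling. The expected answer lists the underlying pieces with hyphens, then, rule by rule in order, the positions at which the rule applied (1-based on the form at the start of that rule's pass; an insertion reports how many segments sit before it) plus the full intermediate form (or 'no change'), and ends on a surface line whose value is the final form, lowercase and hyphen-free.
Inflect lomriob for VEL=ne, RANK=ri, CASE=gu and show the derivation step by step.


underlying: ls-lomriob-opo-fa
1. b -> p, g -> k, v -> f, z -> s / _ #: no change
2. 0 -> a / C _ C: inserts after position(s) 1, 2, 5: lasalomariobopofa
surface: lasalomariobopofa


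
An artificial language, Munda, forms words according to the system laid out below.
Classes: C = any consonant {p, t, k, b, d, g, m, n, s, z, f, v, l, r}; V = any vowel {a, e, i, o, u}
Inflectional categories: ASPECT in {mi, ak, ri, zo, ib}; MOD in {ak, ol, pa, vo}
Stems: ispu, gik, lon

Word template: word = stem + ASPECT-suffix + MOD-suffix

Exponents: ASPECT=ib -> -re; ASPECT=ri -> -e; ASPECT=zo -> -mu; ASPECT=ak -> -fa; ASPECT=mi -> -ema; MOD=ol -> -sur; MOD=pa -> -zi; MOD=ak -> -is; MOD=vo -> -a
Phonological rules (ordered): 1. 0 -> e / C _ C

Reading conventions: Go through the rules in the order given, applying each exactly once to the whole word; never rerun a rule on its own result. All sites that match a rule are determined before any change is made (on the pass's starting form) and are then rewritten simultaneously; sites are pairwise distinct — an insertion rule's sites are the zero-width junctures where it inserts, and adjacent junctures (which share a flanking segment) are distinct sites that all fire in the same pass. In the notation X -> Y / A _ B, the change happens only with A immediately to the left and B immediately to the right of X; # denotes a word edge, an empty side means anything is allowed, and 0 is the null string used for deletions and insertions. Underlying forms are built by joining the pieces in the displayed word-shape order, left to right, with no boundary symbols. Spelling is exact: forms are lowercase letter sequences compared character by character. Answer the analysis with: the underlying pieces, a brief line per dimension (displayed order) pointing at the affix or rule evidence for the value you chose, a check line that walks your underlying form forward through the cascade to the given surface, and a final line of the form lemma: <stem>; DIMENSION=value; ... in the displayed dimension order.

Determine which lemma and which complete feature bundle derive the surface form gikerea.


underlying: gik-re-a
ASPECT=ib - signalled by the affix -re
MOD=vo - signalled by the affix -a
check: gikrea -> gikerea
lemma: gik; ASPECT=ib; MOD=vo


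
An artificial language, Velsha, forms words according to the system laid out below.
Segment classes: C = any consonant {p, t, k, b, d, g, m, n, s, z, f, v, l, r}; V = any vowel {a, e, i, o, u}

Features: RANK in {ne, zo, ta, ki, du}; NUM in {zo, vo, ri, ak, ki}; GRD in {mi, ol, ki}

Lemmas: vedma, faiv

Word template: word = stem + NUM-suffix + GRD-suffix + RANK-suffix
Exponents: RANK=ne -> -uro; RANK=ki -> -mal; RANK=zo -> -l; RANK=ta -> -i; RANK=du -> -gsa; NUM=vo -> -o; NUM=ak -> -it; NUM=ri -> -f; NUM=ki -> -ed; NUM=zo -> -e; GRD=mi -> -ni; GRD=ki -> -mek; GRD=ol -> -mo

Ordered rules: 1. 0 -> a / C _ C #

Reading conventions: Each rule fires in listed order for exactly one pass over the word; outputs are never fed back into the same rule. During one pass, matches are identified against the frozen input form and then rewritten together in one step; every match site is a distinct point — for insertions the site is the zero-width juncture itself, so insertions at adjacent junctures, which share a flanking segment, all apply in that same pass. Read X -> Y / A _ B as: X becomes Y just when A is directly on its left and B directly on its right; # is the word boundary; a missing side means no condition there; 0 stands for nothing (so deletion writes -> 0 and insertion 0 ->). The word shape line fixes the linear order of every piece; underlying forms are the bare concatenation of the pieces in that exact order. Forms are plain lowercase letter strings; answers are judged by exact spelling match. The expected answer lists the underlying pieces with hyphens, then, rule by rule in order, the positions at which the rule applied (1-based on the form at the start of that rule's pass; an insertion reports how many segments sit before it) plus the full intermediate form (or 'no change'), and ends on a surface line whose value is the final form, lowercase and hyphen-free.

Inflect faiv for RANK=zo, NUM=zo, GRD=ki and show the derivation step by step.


underlying: faiv-e-mek-l
1. 0 -> a / C _ C #: inserts after position(s) 8: faivemekal
surface: faivemekal


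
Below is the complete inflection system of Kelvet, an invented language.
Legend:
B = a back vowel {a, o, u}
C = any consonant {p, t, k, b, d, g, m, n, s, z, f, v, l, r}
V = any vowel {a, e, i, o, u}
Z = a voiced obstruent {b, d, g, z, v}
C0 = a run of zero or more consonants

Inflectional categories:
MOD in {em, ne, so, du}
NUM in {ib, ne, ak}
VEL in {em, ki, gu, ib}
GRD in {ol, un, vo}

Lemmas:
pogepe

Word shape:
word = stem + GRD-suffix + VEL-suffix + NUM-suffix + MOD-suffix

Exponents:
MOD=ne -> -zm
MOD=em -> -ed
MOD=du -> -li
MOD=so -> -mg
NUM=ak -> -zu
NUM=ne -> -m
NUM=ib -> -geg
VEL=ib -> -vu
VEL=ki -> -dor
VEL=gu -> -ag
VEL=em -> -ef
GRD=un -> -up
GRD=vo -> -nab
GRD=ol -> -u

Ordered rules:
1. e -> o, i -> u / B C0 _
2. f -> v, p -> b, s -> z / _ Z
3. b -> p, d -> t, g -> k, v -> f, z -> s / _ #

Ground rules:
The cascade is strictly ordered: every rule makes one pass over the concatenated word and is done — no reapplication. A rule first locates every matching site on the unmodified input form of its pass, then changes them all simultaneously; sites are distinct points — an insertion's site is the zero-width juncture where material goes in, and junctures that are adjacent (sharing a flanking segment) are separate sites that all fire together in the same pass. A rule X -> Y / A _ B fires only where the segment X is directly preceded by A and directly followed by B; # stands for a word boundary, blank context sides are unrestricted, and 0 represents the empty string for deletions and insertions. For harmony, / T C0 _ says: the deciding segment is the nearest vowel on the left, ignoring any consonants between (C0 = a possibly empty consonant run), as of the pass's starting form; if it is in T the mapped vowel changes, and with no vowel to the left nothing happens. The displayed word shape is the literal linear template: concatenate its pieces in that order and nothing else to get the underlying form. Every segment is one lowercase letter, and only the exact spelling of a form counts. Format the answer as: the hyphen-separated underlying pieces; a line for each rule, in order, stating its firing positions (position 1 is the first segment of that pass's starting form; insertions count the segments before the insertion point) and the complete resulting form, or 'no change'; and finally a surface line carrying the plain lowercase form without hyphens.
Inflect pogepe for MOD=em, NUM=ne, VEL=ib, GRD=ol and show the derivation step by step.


underlying: pogepe-u-vu-m-ed
1. e -> o, i -> u / B C0 _: fires at position(s) 4, 11: pogopeuvumod
2. f -> v, p -> b, s -> z / _ Z: no change
3. b -> p, d -> t, g -> k, v -> f, z -> s / _ #: fires at position(s) 12: pogopeuvumot
surface: pogopeuvumot


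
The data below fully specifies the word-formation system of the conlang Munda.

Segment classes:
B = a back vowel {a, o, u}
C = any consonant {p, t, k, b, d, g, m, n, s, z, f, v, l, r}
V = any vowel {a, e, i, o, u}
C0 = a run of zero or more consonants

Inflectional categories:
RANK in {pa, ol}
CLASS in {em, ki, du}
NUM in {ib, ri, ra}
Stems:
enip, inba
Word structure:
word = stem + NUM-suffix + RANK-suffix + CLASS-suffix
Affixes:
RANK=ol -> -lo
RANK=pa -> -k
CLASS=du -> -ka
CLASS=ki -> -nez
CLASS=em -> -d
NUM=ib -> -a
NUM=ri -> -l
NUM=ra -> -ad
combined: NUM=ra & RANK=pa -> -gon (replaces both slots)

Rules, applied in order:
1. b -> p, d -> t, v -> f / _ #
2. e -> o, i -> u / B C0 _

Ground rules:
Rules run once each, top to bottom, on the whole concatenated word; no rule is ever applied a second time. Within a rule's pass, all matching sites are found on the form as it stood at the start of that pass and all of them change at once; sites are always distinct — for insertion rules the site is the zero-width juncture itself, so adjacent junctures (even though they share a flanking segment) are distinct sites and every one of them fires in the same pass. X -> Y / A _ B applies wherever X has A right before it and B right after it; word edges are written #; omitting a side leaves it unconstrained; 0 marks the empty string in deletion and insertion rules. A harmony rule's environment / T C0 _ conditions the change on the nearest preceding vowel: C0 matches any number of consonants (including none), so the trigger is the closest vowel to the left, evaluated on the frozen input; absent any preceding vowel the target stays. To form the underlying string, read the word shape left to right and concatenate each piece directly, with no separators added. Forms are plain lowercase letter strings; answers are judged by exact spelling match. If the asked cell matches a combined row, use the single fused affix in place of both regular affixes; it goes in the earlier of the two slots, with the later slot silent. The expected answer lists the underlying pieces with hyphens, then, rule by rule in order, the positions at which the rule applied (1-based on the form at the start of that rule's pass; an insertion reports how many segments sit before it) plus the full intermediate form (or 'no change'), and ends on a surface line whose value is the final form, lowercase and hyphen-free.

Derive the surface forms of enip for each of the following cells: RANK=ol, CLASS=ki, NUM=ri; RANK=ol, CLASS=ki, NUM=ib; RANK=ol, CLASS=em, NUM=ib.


cell RANK=ol, CLASS=ki, NUM=ri:
underlying: enip-l-lo-nez
1. b -> p, d -> t, v -> f / _ #: no change
2. e -> o, i -> u / B C0 _: fires at position(s) 9: enipllonoz
surface: enipllonoz

cell RANK=ol, CLASS=ki, NUM=ib:
underlying: enip-a-lo-nez
1. b -> p, d -> t, v -> f / _ #: no change
2. e -> o, i -> u / B C0 _: fires at position(s) 9: enipalonoz
surface: enipalonoz

cell RANK=ol, CLASS=em, NUM=ib:
underlying: enip-a-lo-d
1. b -> p, d -> t, v -> f / _ #: fires at position(s) 8: enipalot
2. e -> o, i -> u / B C0 _: no change
surface: enipalot


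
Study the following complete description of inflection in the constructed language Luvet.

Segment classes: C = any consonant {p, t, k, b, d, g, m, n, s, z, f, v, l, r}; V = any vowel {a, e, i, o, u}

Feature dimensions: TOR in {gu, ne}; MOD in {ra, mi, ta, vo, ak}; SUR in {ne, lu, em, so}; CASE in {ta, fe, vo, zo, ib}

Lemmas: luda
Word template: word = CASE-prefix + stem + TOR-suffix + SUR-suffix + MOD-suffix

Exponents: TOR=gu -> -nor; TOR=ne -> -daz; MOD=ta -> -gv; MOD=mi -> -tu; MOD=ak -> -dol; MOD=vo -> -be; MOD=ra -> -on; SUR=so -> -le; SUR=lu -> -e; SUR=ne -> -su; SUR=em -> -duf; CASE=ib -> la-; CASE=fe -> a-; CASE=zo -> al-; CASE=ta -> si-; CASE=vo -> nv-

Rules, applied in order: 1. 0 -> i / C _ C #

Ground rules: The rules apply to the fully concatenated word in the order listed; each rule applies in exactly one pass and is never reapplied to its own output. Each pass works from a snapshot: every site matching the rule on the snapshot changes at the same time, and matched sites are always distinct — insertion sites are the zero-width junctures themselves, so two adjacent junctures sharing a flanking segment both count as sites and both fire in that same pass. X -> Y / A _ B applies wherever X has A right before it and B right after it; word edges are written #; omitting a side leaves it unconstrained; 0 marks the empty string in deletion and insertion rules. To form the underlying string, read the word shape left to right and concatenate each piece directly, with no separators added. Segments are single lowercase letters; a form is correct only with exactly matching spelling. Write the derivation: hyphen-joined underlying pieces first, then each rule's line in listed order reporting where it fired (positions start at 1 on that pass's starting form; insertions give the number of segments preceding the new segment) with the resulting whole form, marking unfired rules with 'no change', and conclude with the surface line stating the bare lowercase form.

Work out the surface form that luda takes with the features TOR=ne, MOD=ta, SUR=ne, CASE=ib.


underlying: la-luda-daz-su-gv
1. 0 -> i / C _ C #: inserts after position(s) 12: laludadazsugiv
surface: laludadazsugiv


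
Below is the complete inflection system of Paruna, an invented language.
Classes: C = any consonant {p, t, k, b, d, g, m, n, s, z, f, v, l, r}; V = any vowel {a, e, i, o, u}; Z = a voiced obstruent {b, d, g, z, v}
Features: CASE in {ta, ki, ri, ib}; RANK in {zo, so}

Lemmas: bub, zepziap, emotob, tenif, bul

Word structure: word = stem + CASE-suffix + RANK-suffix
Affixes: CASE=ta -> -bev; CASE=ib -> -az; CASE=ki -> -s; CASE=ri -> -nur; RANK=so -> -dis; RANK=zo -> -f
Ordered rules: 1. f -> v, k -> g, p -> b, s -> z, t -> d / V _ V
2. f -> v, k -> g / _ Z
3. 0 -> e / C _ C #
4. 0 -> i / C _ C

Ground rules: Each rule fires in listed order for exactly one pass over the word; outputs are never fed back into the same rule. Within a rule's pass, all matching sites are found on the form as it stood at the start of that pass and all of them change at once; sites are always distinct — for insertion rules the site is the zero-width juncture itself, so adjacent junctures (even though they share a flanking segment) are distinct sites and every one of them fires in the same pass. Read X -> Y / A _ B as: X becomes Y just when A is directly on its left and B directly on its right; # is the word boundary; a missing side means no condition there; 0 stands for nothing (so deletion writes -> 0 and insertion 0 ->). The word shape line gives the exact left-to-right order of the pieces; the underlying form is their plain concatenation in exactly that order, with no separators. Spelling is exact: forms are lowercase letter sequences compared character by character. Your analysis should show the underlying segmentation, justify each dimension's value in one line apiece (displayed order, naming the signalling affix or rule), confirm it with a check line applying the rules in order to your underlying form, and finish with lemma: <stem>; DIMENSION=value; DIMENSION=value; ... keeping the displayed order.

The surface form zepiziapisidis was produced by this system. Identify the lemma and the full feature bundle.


underlying: zepziap-s-dis
CASE=ki - signalled by the affix -s
RANK=so - signalled by the affix -dis
check: zepziapsdis -> zepziapsdis -> zepziapsdis -> zepziapsdis -> zepiziapisidis
lemma: zepziap; CASE=ki; RANK=so


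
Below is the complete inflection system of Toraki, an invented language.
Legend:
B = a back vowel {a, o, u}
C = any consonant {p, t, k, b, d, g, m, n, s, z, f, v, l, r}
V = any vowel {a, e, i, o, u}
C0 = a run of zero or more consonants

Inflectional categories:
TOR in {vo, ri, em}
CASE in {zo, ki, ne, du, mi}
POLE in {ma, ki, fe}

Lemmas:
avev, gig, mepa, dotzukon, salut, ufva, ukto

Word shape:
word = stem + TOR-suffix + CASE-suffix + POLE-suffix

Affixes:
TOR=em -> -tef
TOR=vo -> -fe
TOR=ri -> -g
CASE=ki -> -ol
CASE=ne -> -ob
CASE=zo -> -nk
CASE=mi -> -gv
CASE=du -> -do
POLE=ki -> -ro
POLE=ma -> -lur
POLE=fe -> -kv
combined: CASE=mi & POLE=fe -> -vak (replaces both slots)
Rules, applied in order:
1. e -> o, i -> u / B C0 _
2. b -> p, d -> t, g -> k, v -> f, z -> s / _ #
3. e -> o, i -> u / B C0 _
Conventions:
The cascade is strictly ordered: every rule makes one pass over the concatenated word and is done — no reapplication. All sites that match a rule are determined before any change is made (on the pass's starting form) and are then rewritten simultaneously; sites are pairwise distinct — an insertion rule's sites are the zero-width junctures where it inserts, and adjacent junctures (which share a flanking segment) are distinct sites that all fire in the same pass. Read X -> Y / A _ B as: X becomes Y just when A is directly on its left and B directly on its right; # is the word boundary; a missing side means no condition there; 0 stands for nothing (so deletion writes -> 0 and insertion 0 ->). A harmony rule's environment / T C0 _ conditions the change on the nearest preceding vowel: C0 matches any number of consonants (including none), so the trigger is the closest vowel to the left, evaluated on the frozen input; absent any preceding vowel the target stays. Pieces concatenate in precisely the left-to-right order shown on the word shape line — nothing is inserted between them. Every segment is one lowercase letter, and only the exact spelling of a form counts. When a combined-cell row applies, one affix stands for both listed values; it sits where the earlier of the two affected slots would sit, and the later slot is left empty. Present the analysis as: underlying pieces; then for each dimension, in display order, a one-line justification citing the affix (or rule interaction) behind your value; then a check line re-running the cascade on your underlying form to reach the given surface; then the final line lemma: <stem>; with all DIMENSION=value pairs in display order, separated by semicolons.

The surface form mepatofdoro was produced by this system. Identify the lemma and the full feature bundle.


underlying: mepa-tef-do-ro
TOR=em - signalled by the affix -tef
CASE=du - signalled by the affix -do
POLE=ki - signalled by the affix -ro
check: mepatefdoro -> mepatofdoro -> mepatofdoro -> mepatofdoro
lemma: mepa; TOR=em; CASE=du; POLE=ki


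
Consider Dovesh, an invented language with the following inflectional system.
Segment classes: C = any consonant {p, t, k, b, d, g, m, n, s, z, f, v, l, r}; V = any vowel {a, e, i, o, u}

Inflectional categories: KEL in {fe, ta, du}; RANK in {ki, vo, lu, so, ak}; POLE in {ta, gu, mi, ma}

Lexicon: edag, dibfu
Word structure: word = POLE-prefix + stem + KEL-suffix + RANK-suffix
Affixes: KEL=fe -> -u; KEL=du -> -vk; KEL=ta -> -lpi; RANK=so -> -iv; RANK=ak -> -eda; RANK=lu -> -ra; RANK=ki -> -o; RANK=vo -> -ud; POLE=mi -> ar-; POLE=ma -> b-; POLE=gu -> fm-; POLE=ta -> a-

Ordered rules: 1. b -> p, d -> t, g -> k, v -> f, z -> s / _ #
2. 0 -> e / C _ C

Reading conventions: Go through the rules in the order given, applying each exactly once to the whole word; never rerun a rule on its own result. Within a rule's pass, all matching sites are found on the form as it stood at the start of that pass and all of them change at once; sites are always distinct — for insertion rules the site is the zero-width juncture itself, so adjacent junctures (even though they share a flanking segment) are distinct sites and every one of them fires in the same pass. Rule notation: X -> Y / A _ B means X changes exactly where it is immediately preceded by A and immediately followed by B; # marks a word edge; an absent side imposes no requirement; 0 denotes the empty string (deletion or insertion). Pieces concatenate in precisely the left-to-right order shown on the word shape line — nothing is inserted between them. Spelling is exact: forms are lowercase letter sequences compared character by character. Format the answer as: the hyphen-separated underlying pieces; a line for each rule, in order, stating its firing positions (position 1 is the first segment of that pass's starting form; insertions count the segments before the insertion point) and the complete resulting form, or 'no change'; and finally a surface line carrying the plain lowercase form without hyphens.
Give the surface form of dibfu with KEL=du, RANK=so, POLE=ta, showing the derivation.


underlying: a-dibfu-vk-iv
1. b -> p, d -> t, g -> k, v -> f, z -> s / _ #: fires at position(s) 10: adibfuvkif
2. 0 -> e / C _ C: inserts after position(s) 4, 7: adibefuvekif
surface: adibefuvekif


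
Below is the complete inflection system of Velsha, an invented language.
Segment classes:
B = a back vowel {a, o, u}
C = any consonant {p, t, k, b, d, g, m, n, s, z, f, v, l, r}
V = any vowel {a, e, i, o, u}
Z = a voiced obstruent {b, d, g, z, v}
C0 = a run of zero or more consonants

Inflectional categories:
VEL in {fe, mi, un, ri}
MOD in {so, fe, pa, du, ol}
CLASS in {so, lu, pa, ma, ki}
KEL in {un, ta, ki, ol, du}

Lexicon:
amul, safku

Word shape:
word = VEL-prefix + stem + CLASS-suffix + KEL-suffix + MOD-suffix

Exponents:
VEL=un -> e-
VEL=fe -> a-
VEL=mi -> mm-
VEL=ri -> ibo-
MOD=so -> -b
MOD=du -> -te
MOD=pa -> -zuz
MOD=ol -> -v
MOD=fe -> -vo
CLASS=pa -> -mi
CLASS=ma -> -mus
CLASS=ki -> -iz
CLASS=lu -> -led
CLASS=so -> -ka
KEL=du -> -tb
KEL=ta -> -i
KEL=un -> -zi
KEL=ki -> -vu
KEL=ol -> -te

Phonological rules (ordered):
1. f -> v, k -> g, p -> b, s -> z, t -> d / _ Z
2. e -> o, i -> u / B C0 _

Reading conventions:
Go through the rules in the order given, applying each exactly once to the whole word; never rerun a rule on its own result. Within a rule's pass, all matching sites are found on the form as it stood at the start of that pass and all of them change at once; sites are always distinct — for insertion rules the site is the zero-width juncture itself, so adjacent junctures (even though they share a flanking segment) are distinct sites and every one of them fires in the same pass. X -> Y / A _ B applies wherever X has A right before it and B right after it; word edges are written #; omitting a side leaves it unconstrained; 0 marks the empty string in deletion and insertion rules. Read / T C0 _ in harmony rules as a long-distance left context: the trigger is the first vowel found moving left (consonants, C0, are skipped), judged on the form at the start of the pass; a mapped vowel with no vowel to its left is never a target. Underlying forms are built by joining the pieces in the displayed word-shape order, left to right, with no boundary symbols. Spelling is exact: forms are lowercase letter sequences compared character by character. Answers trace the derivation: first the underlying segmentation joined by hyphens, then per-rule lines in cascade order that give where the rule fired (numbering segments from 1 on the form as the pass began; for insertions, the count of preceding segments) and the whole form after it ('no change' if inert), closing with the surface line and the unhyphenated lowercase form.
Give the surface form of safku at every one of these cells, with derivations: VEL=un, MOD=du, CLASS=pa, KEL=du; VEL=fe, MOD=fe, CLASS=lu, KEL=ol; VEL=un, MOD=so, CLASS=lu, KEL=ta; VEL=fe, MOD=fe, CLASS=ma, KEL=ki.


cell VEL=un, MOD=du, CLASS=pa, KEL=du:
underlying: e-safku-mi-tb-te
1. f -> v, k -> g, p -> b, s -> z, t -> d / _ Z: fires at position(s) 9: esafkumidbte
2. e -> o, i -> u / B C0 _: fires at position(s) 8: esafkumudbte
surface: esafkumudbte

cell VEL=fe, MOD=fe, CLASS=lu, KEL=ol:
underlying: a-safku-led-te-vo
1. f -> v, k -> g, p -> b, s -> z, t -> d / _ Z: no change
2. e -> o, i -> u / B C0 _: fires at position(s) 8: asafkulodtevo
surface: asafkulodtevo

cell VEL=un, MOD=so, CLASS=lu, KEL=ta:
underlying: e-safku-led-i-b
1. f -> v, k -> g, p -> b, s -> z, t -> d / _ Z: no change
2. e -> o, i -> u / B C0 _: fires at position(s) 8: esafkulodib
surface: esafkulodib

cell VEL=fe, MOD=fe, CLASS=ma, KEL=ki:
underlying: a-safku-mus-vu-vo
1. f -> v, k -> g, p -> b, s -> z, t -> d / _ Z: fires at position(s) 9: asafkumuzvuvo
2. e -> o, i -> u / B C0 _: no change
surface: asafkumuzvuvo


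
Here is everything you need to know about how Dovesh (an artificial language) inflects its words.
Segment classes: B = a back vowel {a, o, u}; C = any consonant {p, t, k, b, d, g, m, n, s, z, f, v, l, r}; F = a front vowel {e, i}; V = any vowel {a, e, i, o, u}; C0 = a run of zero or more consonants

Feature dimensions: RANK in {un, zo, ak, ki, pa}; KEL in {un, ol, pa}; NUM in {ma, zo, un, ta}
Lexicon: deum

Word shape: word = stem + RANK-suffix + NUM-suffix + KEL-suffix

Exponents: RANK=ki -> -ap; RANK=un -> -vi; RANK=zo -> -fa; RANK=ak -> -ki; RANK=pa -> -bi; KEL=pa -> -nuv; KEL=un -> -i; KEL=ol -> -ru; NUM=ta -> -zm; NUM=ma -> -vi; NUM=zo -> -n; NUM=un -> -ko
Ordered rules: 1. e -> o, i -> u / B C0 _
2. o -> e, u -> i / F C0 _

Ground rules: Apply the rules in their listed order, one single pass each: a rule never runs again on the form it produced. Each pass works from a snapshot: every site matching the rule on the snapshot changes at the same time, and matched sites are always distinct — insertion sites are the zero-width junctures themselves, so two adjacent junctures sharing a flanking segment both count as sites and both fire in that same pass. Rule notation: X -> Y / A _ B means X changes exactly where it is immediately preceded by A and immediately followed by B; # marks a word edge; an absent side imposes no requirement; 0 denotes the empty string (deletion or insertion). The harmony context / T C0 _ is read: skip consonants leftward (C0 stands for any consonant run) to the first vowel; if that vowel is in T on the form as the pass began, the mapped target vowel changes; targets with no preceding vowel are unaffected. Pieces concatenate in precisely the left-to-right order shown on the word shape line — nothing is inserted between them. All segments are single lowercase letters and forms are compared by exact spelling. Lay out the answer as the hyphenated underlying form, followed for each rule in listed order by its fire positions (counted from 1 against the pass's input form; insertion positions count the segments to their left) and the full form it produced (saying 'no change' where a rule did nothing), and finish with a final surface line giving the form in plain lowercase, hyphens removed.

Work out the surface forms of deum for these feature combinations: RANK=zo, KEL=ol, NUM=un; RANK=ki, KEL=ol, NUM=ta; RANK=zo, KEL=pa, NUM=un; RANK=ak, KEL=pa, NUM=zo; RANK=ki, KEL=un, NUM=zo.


cell RANK=zo, KEL=ol, NUM=un:
underlying: deum-fa-ko-ru
1. e -> o, i -> u / B C0 _: no change
2. o -> e, u -> i / F C0 _: fires at position(s) 3: deimfakoru
surface: deimfakoru

cell RANK=ki, KEL=ol, NUM=ta:
underlying: deum-ap-zm-ru
1. e -> o, i -> u / B C0 _: no change
2. o -> e, u -> i / F C0 _: fires at position(s) 3: deimapzmru
surface: deimapzmru

cell RANK=zo, KEL=pa, NUM=un:
underlying: deum-fa-ko-nuv
1. e -> o, i -> u / B C0 _: no change
2. o -> e, u -> i / F C0 _: fires at position(s) 3: deimfakonuv
surface: deimfakonuv

cell RANK=ak, KEL=pa, NUM=zo:
underlying: deum-ki-n-nuv
1. e -> o, i -> u / B C0 _: fires at position(s) 6: deumkunnuv
2. o -> e, u -> i / F C0 _: fires at position(s) 3: deimkunnuv
surface: deimkunnuv

cell RANK=ki, KEL=un, NUM=zo:
underlying: deum-ap-n-i
1. e -> o, i -> u / B C0 _: fires at position(s) 8: deumapnu
2. o -> e, u -> i / F C0 _: fires at position(s) 3: deimapnu
surface: deimapnu


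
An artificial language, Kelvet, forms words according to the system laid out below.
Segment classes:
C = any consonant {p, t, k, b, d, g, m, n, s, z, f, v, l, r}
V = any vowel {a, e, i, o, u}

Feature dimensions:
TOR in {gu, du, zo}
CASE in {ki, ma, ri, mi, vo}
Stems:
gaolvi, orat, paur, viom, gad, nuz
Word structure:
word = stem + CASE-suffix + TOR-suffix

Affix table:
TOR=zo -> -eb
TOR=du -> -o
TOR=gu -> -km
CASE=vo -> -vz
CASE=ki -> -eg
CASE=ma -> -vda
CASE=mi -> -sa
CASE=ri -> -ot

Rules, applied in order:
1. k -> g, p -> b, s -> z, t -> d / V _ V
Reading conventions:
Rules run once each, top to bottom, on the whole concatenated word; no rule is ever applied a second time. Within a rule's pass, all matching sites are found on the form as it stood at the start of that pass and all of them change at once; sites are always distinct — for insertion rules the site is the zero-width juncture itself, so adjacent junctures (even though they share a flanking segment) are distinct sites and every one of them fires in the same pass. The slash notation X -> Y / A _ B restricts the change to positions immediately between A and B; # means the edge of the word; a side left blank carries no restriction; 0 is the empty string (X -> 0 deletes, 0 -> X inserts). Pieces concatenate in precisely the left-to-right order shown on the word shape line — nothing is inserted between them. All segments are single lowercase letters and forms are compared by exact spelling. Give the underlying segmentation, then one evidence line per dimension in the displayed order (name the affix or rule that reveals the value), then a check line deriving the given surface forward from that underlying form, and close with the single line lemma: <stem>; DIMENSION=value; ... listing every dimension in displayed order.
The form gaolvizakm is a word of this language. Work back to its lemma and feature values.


underlying: gaolvi-sa-km
TOR=gu - signalled by the affix -km
CASE=mi - signalled by the affix -sa
check: gaolvisakm -> gaolvizakm
lemma: gaolvi; TOR=gu; CASE=mi


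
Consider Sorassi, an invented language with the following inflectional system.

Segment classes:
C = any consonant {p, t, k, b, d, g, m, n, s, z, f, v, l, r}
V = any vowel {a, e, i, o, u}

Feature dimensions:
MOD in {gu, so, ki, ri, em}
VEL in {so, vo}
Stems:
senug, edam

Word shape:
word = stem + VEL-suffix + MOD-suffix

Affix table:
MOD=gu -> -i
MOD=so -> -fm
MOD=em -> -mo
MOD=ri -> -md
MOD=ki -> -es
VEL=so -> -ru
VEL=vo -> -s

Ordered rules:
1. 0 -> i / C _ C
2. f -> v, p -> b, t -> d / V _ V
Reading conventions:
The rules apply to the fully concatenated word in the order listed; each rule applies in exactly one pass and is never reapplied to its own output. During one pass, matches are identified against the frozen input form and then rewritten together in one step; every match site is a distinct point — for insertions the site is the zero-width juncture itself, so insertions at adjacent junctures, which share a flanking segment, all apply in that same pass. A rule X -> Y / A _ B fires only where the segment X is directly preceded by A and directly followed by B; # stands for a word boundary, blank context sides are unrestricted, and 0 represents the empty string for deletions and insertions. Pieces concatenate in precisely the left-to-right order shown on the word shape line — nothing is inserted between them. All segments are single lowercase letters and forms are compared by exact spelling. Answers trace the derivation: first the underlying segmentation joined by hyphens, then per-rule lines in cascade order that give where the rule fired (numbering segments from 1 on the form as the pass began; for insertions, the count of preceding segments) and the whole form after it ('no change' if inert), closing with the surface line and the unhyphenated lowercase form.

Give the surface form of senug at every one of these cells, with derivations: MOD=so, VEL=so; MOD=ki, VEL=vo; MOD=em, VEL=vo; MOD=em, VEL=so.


cell MOD=so, VEL=so:
underlying: senug-ru-fm
1. 0 -> i / C _ C: inserts after position(s) 5, 8: senugirufim
2. f -> v, p -> b, t -> d / V _ V: fires at position(s) 9: senugiruvim
surface: senugiruvim

cell MOD=ki, VEL=vo:
underlying: senug-s-es
1. 0 -> i / C _ C: inserts after position(s) 5: senugises
2. f -> v, p -> b, t -> d / V _ V: no change
surface: senugises

cell MOD=em, VEL=vo:
underlying: senug-s-mo
1. 0 -> i / C _ C: inserts after position(s) 5, 6: senugisimo
2. f -> v, p -> b, t -> d / V _ V: no change
surface: senugisimo

cell MOD=em, VEL=so:
underlying: senug-ru-mo
1. 0 -> i / C _ C: inserts after position(s) 5: senugirumo
2. f -> v, p -> b, t -> d / V _ V: no change
surface: senugirumo
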